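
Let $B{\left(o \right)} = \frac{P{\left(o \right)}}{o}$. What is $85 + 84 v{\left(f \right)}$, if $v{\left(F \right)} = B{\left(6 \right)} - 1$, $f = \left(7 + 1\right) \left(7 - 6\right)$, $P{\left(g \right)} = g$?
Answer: $85$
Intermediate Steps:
$f = 8$ ($f = 8 \cdot 1 = 8$)
$B{\left(o \right)} = 1$ ($B{\left(o \right)} = \frac{o}{o} = 1$)
$v{\left(F \right)} = 0$ ($v{\left(F \right)} = 1 - 1 = 0$)
$85 + 84 v{\left(f \right)} = 85 + 84 \cdot 0 = 85 + 0 = 85$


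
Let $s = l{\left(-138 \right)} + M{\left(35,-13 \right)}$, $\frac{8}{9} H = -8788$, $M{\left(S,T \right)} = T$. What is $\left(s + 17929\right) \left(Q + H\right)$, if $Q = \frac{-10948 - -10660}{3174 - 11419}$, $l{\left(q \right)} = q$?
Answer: $- \frac{1449154194201}{8245} \approx -1.7576 \cdot 10^{8}$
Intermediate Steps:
$H = - \frac{19773}{2}$ ($H = \frac{9}{8} \left(-8788\right) = - \frac{19773}{2} \approx -9886.5$)
$s = -151$ ($s = -138 - 13 = -151$)
$Q = \frac{288}{8245}$ ($Q = \frac{-10948 + 10660}{-8245} = \left(-288\right) \left(- \frac{1}{8245}\right) = \frac{288}{8245} \approx 0.03493$)
$\left(s + 17929\right) \left(Q + H\right) = \left(-151 + 17929\right) \left(\frac{288}{8245} - \frac{19773}{2}\right) = 17778 \left(- \frac{163027809}{16490}\right) = - \frac{1449154194201}{8245}$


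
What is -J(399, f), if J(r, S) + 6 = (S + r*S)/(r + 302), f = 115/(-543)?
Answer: 2329858/380643 ≈ 6.1208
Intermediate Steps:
f = -115/543 (f = 115*(-1/543) = -115/543 ≈ -0.21179)
J(r, S) = -6 + (S + S*r)/(302 + r) (J(r, S) = -6 + (S + r*S)/(r + 302) = -6 + (S + S*r)/(302 + r))
-J(399, f) = -(-1812 - 115/543 - 6*399 - 115/543*399)/(302 + 399) = -(-1812 - 115/543 - 2394 - 15295/181)/701 = -(-2329858)/(701*543) = -1*(-2329858/380643) = 2329858/380643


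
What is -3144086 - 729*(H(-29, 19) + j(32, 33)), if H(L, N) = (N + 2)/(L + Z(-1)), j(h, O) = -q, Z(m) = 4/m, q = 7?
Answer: -34523710/11 ≈ -3.1385e+6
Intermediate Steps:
j(h, O) = -7 (j(h, O) = -1*7 = -7)
H(L, N) = (2 + N)/(-4 + L) (H(L, N) = (N + 2)/(L + 4/(-1)) = (2 + N)/(L + 4*(-1)) = (2 + N)/(L - 4) = (2 + N)/(-4 + L))
-3144086 - 729*(H(-29, 19) + j(32, 33)) = -3144086 - 729*((2 + 19)/(-4 - 29) - 7) = -3144086 - 729*(21/(-33) - 7) = -3144086 - 729*(-1/33*21 - 7) = -3144086 - 729*(-7/11 - 7) = -3144086 - 729*(-84/11) = -3144086 + 61236/11 = -34523710/11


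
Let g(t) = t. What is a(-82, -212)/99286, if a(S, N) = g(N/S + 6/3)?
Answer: 94/2035363 ≈ 4.6183e-5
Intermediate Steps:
a(S, N) = 2 + N/S (a(S, N) = N/S + 6/3 = N/S + 6*(1/3) = N/S + 2 = 2 + N/S)
a(-82, -212)/99286 = (2 - 212/(-82))/99286 = (2 - 212*(-1/82))*(1/99286) = (2 + 106/41)*(1/99286) = (188/41)*(1/99286) = 94/2035363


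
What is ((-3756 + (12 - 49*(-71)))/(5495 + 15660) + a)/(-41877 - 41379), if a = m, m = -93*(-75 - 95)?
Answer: -66892057/352256136 ≈ -0.18990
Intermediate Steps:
m = 15810 (m = -93*(-170) = 15810)
a = 15810
((-3756 + (12 - 49*(-71)))/(5495 + 15660) + a)/(-41877 - 41379) = ((-3756 + (12 - 49*(-71)))/(5495 + 15660) + 15810)/(-41877 - 41379) = ((-3756 + (12 + 3479))/21155 + 15810)/(-83256) = ((-3756 + 3491)*(1/21155) + 15810)*(-1/83256) = (-265*1/21155 + 15810)*(-1/83256) = (-53/4231 + 15810)*(-1/83256) = (66892057/4231)*(-1/83256) = -66892057/352256136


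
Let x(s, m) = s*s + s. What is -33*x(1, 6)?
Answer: -66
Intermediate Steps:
x(s, m) = s + s**2 (x(s, m) = s**2 + s = s + s**2)
-33*x(1, 6) = -33*(1 + 1) = -33*2 = -66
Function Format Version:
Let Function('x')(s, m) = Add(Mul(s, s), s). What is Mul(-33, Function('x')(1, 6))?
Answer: -66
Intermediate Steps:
Function('x')(s, m) = Add(s, Pow(s, 2)) (Function('x')(s, m) = Add(Pow(s, 2), s) = Add(s, Pow(s, 2)))
Mul(-33, Function('x')(1, 6)) = Mul(-33, Mul(1, Add(1, 1))) = Mul(-33, Mul(1, 2)) = Mul(-33, 2) = -66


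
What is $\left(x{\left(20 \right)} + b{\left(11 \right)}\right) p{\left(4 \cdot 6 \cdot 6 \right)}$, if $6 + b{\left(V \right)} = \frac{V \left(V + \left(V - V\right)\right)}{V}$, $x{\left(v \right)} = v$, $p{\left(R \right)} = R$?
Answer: $3600$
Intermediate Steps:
$b{\left(V \right)} = -6 + V$ ($b{\left(V \right)} = -6 + \frac{V \left(V + \left(V - V\right)\right)}{V} = -6 + \frac{V \left(V + 0\right)}{V} = -6 + \frac{V V}{V} = -6 + \frac{V^{2}}{V} = -6 + V$)
$\left(x{\left(20 \right)} + b{\left(11 \right)}\right) p{\left(4 \cdot 6 \cdot 6 \right)} = \left(20 + \left(-6 + 11\right)\right) 4 \cdot 6 \cdot 6 = \left(20 + 5\right) 4 \cdot 36 = 25 \cdot 144 = 3600$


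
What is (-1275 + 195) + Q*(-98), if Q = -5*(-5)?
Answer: -3530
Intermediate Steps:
Q = 25
(-1275 + 195) + Q*(-98) = (-1275 + 195) + 25*(-98) = -1080 - 2450 = -3530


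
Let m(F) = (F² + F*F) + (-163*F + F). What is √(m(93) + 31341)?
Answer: 19*√93 ≈ 183.23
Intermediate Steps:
m(F) = -162*F + 2*F² (m(F) = (F² + F²) - 162*F = 2*F² - 162*F = -162*F + 2*F²)
√(m(93) + 31341) = √(2*93*(-81 + 93) + 31341) = √(2*93*12 + 31341) = √(2232 + 31341) = √33573 = 19*√93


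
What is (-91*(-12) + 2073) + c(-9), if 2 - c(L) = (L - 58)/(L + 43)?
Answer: 107745/34 ≈ 3169.0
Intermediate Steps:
c(L) = 2 - (-58 + L)/(43 + L) (c(L) = 2 - (L - 58)/(L + 43) = 2 - (-58 + L)/(43 + L))
(-91*(-12) + 2073) + c(-9) = (-91*(-12) + 2073) + (144 - 9)/(43 - 9) = (1092 + 2073) + 135/34 = 3165 + (1/34)*135 = 3165 + 135/34 = 107745/34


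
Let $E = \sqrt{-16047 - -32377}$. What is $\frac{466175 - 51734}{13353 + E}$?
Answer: $\frac{5534030673}{178286279} - \frac{414441 \sqrt{16330}}{178286279} \approx 30.743$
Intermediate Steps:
$E = \sqrt{16330}$ ($E = \sqrt{-16047 + \left(-19413 + 51790\right)} = \sqrt{-16047 + 32377} = \sqrt{16330} \approx 127.79$)
$\frac{466175 - 51734}{13353 + E} = \frac{466175 - 51734}{13353 + \sqrt{16330}} = \frac{414441}{13353 + \sqrt{16330}}$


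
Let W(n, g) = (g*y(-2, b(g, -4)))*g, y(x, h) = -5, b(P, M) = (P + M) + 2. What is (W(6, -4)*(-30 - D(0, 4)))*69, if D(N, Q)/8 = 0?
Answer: 165600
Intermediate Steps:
b(P, M) = 2 + M + P (b(P, M) = (M + P) + 2 = 2 + M + P)
D(N, Q) = 0 (D(N, Q) = 8*0 = 0)
W(n, g) = -5*g**2 (W(n, g) = (g*(-5))*g = (-5*g)*g = -5*g**2)
(W(6, -4)*(-30 - D(0, 4)))*69 = ((-5*(-4)**2)*(-30 - 1*0))*69 = ((-5*16)*(-30 + 0))*69 = -80*(-30)*69 = 2400*69 = 165600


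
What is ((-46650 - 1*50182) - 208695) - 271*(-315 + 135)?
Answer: -256747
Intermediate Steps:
((-46650 - 1*50182) - 208695) - 271*(-315 + 135) = ((-46650 - 50182) - 208695) - 271*(-180) = (-96832 - 208695) - 1*(-48780) = -305527 + 48780 = -256747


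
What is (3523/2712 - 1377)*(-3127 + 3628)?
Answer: -623060467/904 ≈ -6.8923e+5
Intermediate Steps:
(3523/2712 - 1377)*(-3127 + 3628) = (3523*(1/2712) - 1377)*501 = (3523/2712 - 1377)*501 = -3730901/2712*501 = -623060467/904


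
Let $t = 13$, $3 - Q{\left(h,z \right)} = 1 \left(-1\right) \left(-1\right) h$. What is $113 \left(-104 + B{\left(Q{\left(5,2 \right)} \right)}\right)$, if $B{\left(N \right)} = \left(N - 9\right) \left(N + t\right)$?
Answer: $-25425$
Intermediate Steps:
$Q{\left(h,z \right)} = 3 - h$ ($Q{\left(h,z \right)} = 3 - 1 \left(-1\right) \left(-1\right) h = 3 - \left(-1\right) \left(-1\right) h = 3 - 1 h = 3 - h$)
$B{\left(N \right)} = \left(-9 + N\right) \left(13 + N\right)$ ($B{\left(N \right)} = \left(N - 9\right) \left(N + 13\right) = \left(-9 + N\right) \left(13 + N\right)$)
$113 \left(-104 + B{\left(Q{\left(5,2 \right)} \right)}\right) = 113 \left(-104 + \left(-117 + \left(3 - 5\right)^{2} + 4 \left(3 - 5\right)\right)\right) = 113 \left(-104 + \left(-117 + \left(-2\right)^{2} + 4 \left(-2\right)\right)\right) = 113 \left(-104 - 121\right) = 113 \left(-225\right) = -25425$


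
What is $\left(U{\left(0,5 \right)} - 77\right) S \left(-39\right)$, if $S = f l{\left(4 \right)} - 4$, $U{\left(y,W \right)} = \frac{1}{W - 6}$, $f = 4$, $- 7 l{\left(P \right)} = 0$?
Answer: $-12168$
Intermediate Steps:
$l{\left(P \right)} = 0$ ($l{\left(P \right)} = \left(- \frac{1}{7}\right) 0 = 0$)
$U{\left(y,W \right)} = \frac{1}{-6 + W}$
$S = -4$ ($S = 4 \cdot 0 - 4 = 0 - 4 = -4$)
$\left(U{\left(0,5 \right)} - 77\right) S \left(-39\right) = \left(\frac{1}{-6 + 5} - 77\right) \left(-4\right) \left(-39\right) = \left(\frac{1}{-1} - 77\right) \left(-4\right) \left(-39\right) = \left(-1 - 77\right) \left(-4\right) \left(-39\right) = \left(-78\right) \left(-4\right) \left(-39\right) = 312 \left(-39\right) = -12168$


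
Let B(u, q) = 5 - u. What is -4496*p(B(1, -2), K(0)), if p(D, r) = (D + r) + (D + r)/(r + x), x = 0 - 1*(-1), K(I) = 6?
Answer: -359680/7 ≈ -51383.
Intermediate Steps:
x = 1 (x = 0 + 1 = 1)
p(D, r) = D + r + (D + r)/(1 + r) (p(D, r) = (D + r) + (D + r)/(r + 1) = (D + r) + (D + r)/(1 + r) = D + r + (D + r)/(1 + r))
-4496*p(B(1, -2), K(0)) = -4496*(6² + 2*(5 - 1*1) + 2*6 + (5 - 1*1)*6)/(1 + 6) = -4496*(36 + 2*(5 - 1) + 12 + (5 - 1)*6)/7 = -4496*(36 + 2*4 + 12 + 4*6)/7 = -4496*(36 + 8 + 12 + 24)/7 = -4496*80/7 = -359680/7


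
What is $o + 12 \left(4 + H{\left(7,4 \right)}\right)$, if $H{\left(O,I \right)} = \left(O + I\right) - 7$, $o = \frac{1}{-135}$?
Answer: $\frac{12959}{135} \approx 95.993$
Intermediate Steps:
$o = - \frac{1}{135} \approx -0.0074074$
$H{\left(O,I \right)} = -7 + I + O$ ($H{\left(O,I \right)} = \left(I + O\right) - 7 = -7 + I + O$)
$o + 12 \left(4 + H{\left(7,4 \right)}\right) = - \frac{1}{135} + 12 \left(4 + \left(-7 + 4 + 7\right)\right) = - \frac{1}{135} + 12 \left(4 + 4\right) = - \frac{1}{135} + 12 \cdot 8 = - \frac{1}{135} + 96 = \frac{12959}{135}$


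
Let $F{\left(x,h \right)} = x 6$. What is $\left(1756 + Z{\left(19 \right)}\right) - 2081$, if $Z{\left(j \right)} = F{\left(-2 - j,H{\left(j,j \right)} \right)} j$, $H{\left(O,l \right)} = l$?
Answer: $-2719$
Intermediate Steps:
$F{\left(x,h \right)} = 6 x$
$Z{\left(j \right)} = j \left(-12 - 6 j\right)$ ($Z{\left(j \right)} = 6 \left(-2 - j\right) j = \left(-12 - 6 j\right) j = j \left(-12 - 6 j\right)$)
$\left(1756 + Z{\left(19 \right)}\right) - 2081 = \left(1756 - 114 \left(2 + 19\right)\right) - 2081 = \left(1756 - 114 \cdot 21\right) - 2081 = \left(1756 - 2394\right) - 2081 = -638 - 2081 = -2719$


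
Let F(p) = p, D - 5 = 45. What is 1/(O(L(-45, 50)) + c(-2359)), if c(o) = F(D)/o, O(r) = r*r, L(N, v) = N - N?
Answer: -2359/50 ≈ -47.180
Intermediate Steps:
D = 50 (D = 5 + 45 = 50)
L(N, v) = 0
O(r) = r²
c(o) = 50/o
1/(O(L(-45, 50)) + c(-2359)) = 1/(0² + 50/(-2359)) = 1/(0 + 50*(-1/2359)) = 1/(0 - 50/2359) = 1/(-50/2359) = -2359/50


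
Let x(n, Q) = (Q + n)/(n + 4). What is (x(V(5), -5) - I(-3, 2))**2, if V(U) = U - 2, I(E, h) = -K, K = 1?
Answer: 25/49 ≈ 0.51020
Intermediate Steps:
I(E, h) = -1 (I(E, h) = -1*1 = -1)
V(U) = -2 + U
x(n, Q) = (Q + n)/(4 + n)
(x(V(5), -5) - I(-3, 2))**2 = ((-5 + (-2 + 5))/(4 + (-2 + 5)) - 1*(-1))**2 = ((-5 + 3)/(4 + 3) + 1)**2 = (-2/7 + 1)**2 = (5/7)**2 = 25/49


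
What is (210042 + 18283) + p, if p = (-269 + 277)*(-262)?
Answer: 226229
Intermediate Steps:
p = -2096 (p = 8*(-262) = -2096)
(210042 + 18283) + p = (210042 + 18283) - 2096 = 228325 - 2096 = 226229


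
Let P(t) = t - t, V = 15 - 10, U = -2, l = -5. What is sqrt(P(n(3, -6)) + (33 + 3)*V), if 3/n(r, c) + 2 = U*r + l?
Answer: 6*sqrt(5) ≈ 13.416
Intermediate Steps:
n(r, c) = 3/(-7 - 2*r) (n(r, c) = 3/(-2 + (-2*r - 5)) = 3/(-2 + (-5 - 2*r)) = 3/(-7 - 2*r))
V = 5
P(t) = 0
sqrt(P(n(3, -6)) + (33 + 3)*V) = sqrt(0 + (33 + 3)*5) = sqrt(0 + 36*5) = sqrt(0 + 180) = sqrt(180) = 6*sqrt(5)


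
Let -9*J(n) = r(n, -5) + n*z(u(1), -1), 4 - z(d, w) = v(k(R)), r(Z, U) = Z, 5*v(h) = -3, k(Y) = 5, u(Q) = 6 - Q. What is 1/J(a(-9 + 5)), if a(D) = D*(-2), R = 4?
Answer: -45/224 ≈ -0.20089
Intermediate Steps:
v(h) = -⅗ (v(h) = (⅕)*(-3) = -⅗)
z(d, w) = 23/5 (z(d, w) = 4 - 1*(-⅗) = 4 + ⅗ = 23/5)
a(D) = -2*D
J(n) = -28*n/45 (J(n) = -(n + n*(23/5))/9 = -(n + 23*n/5)/9 = -28*n/45)
1/J(a(-9 + 5)) = 1/(-(-56)*(-9 + 5)/45) = 1/(-(-56)*(-4)/45) = 1/(-28/45*8) = 1/(-224/45) = -45/224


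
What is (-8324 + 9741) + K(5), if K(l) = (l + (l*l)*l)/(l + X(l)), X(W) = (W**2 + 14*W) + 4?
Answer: 5673/4 ≈ 1418.3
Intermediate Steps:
X(W) = 4 + W**2 + 14*W
K(l) = (l + l**3)/(4 + l**2 + 15*l) (K(l) = (l + (l*l)*l)/(l + (4 + l**2 + 14*l)) = (l + l**2*l)/(4 + l**2 + 15*l) = (l + l**3)/(4 + l**2 + 15*l))
(-8324 + 9741) + K(5) = (-8324 + 9741) + (5 + 5**3)/(4 + 5**2 + 15*5) = 1417 + (5 + 125)/(4 + 25 + 75) = 1417 + 130/104 = 1417 + (1/104)*130 = 1417 + 5/4 = 5673/4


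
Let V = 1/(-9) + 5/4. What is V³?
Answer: 68921/46656 ≈ 1.4772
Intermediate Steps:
V = 41/36 (V = 1*(-⅑) + 5*(¼) = -⅑ + 5/4 = 41/36 ≈ 1.1389)
V³ = (41/36)³ = 68921/46656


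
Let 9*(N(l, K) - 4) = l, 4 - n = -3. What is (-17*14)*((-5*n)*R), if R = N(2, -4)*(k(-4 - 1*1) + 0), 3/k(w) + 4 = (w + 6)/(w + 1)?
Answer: -74480/3 ≈ -24827.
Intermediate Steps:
n = 7 (n = 4 - 1*(-3) = 4 + 3 = 7)
N(l, K) = 4 + l/9
k(w) = 3/(-4 + (6 + w)/(1 + w)) (k(w) = 3/(-4 + (w + 6)/(w + 1)) = 3/(-4 + (6 + w)/(1 + w)))
R = -152/51 (R = (4 + (1/9)*2)*(3*(-1 - (-4 - 1*1))/(-2 + 3*(-4 - 1*1)) + 0) = (4 + 2/9)*(3*(-1 - (-4 - 1))/(-2 + 3*(-4 - 1)) + 0) = 38*(3*(-1 - 1*(-5))/(-2 + 3*(-5)) + 0)/9 = 38*(3*(-1 + 5)/(-2 - 15) + 0)/9 = 38*(3*4/(-17) + 0)/9 = 38*(3*(-1/17)*4 + 0)/9 = 38*(-12/17 + 0)/9 = (38/9)*(-12/17) = -152/51 ≈ -2.9804)
(-17*14)*((-5*n)*R) = (-17*14)*(-5*7*(-152/51)) = -(-8330)*(-152)/51 = -238*5320/51 = -74480/3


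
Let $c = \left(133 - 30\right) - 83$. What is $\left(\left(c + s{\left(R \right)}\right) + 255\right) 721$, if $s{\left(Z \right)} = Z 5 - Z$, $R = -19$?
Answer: $143479$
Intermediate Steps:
$c = 20$ ($c = 103 - 83 = 20$)
$s{\left(Z \right)} = 4 Z$ ($s{\left(Z \right)} = 5 Z - Z = 4 Z$)
$\left(\left(c + s{\left(R \right)}\right) + 255\right) 721 = \left(\left(20 + 4 \left(-19\right)\right) + 255\right) 721 = \left(\left(20 - 76\right) + 255\right) 721 = \left(-56 + 255\right) 721 = 199 \cdot 721 = 143479$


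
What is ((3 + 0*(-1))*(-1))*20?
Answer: -60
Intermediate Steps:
((3 + 0*(-1))*(-1))*20 = ((3 + 0)*(-1))*20 = (3*(-1))*20 = -3*20 = -60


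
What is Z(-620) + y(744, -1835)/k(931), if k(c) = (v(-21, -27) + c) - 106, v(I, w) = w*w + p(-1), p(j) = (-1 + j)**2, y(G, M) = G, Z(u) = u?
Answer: -482608/779 ≈ -619.52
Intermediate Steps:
v(I, w) = 4 + w**2 (v(I, w) = w*w + (-1 - 1)**2 = w**2 + (-2)**2 = w**2 + 4 = 4 + w**2)
k(c) = 627 + c (k(c) = ((4 + (-27)**2) + c) - 106 = ((4 + 729) + c) - 106 = (733 + c) - 106 = 627 + c)
Z(-620) + y(744, -1835)/k(931) = -620 + 744/(627 + 931) = -620 + 744/1558 = -620 + 744*(1/1558) = -620 + 372/779 = -482608/779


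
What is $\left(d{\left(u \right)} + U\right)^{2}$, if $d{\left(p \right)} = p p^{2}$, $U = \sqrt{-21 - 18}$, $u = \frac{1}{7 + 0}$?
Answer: $- \frac{4588310}{117649} + \frac{2 i \sqrt{39}}{343} \approx -39.0 + 0.036414 i$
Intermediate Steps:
$u = \frac{1}{7} \approx 0.14286$
$U = i \sqrt{39}$ ($U = \sqrt{-39} = i \sqrt{39} \approx 6.245 i$)
$d{\left(p \right)} = p^{3}$
$\left(d{\left(u \right)} + U\right)^{2} = \left(\left(\frac{1}{7}\right)^{3} + i \sqrt{39}\right)^{2} = \left(\frac{1}{343} + i \sqrt{39}\right)^{2}$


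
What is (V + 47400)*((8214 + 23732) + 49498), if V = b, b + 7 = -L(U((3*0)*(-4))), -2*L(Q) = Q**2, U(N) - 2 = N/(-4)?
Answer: 3860038380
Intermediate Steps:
U(N) = 2 - N/4 (U(N) = 2 + N/(-4) = 2 + N*(-1/4) = 2 - N/4)
L(Q) = -Q**2/2
b = -5 (b = -7 - (-1)*(2 - 3*0*(-4)/4)**2/2 = -7 - (-1)*(2 - 0*(-4))**2/2 = -7 - (-1)*(2 - 1/4*0)**2/2 = -7 - (-1)*(2 + 0)**2/2 = -7 - (-1)*2**2/2 = -7 - (-1)*4/2 = -7 - 1*(-2) = -7 + 2 = -5)
V = -5
(V + 47400)*((8214 + 23732) + 49498) = (-5 + 47400)*((8214 + 23732) + 49498) = 47395*(31946 + 49498) = 47395*81444 = 3860038380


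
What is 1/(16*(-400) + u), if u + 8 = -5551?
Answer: -1/11959 ≈ -8.3619e-5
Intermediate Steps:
u = -5559 (u = -8 - 5551 = -5559)
1/(16*(-400) + u) = 1/(16*(-400) - 5559) = 1/(-6400 - 5559) = 1/(-11959) = -1/11959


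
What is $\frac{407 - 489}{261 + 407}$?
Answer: $- \frac{41}{334} \approx -0.12275$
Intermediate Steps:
$\frac{407 - 489}{261 + 407} = - \frac{82}{668} = \left(-82\right) \frac{1}{668} = - \frac{41}{334}$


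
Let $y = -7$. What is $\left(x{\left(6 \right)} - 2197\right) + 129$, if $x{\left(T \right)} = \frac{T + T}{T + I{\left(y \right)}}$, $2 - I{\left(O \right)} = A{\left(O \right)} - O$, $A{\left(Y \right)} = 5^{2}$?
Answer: $- \frac{4137}{2} \approx -2068.5$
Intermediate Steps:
$A{\left(Y \right)} = 25$
$I{\left(O \right)} = -23 + O$ ($I{\left(O \right)} = 2 - \left(25 - O\right) = 2 + \left(-25 + O\right) = -23 + O$)
$x{\left(T \right)} = \frac{2 T}{-30 + T}$ ($x{\left(T \right)} = \frac{T + T}{T - 30} = \frac{2 T}{T - 30} = \frac{2 T}{-30 + T}$)
$\left(x{\left(6 \right)} - 2197\right) + 129 = \left(2 \cdot 6 \frac{1}{-30 + 6} - 2197\right) + 129 = \left(2 \cdot 6 \frac{1}{-24} - 2197\right) + 129 = \left(2 \cdot 6 \left(- \frac{1}{24}\right) - 2197\right) + 129 = \left(- \frac{1}{2} - 2197\right) + 129 = - \frac{4395}{2} + 129 = - \frac{4137}{2}$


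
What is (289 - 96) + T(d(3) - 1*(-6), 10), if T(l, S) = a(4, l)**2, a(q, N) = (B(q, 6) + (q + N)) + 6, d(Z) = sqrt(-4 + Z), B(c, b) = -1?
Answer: 417 + 30*I ≈ 417.0 + 30.0*I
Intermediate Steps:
a(q, N) = 5 + N + q (a(q, N) = (-1 + (q + N)) + 6 = (-1 + (N + q)) + 6 = (-1 + N + q) + 6 = 5 + N + q)
T(l, S) = (9 + l)**2 (T(l, S) = (5 + l + 4)**2 = (9 + l)**2)
(289 - 96) + T(d(3) - 1*(-6), 10) = (289 - 96) + (9 + (sqrt(-4 + 3) - 1*(-6)))**2 = 193 + (9 + (sqrt(-1) + 6))**2 = 193 + (9 + (I + 6))**2 = 193 + (9 + (6 + I))**2 = 193 + (15 + I)**2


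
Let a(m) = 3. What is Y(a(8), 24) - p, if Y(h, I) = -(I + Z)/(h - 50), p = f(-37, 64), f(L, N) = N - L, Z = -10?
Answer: -4733/47 ≈ -100.70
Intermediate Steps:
p = 101 (p = 64 - 1*(-37) = 64 + 37 = 101)
Y(h, I) = -(-10 + I)/(-50 + h) (Y(h, I) = -(I - 10)/(h - 50) = -(-10 + I)/(-50 + h))
Y(a(8), 24) - p = (10 - 1*24)/(-50 + 3) - 1*101 = (10 - 24)/(-47) - 101 = -1/47*(-14) - 101 = 14/47 - 101 = -4733/47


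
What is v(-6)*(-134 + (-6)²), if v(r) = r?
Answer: 588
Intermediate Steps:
v(-6)*(-134 + (-6)²) = -6*(-134 + (-6)²) = -6*(-134 + 36) = -6*(-98) = 588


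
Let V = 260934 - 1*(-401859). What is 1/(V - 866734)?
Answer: -1/203941 ≈ -4.9034e-6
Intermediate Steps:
V = 662793 (V = 260934 + 401859 = 662793)
1/(V - 866734) = 1/(662793 - 866734) = 1/(-203941) = -1/203941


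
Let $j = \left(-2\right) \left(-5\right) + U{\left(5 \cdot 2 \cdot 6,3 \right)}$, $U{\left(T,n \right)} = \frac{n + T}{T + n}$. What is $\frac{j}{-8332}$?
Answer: $- \frac{11}{8332} \approx -0.0013202$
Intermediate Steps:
$U{\left(T,n \right)} = 1$ ($U{\left(T,n \right)} = \frac{T + n}{T + n} = 1$)
$j = 11$ ($j = \left(-2\right) \left(-5\right) + 1 = 10 + 1 = 11$)
$\frac{j}{-8332} = \frac{11}{-8332} = 11 \left(- \frac{1}{8332}\right) = - \frac{11}{8332}$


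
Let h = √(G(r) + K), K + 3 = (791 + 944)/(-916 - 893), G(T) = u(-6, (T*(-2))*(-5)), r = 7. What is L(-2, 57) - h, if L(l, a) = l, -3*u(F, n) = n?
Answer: -2 - 2*I*√2480943/603 ≈ -2.0 - 5.2242*I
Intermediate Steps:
u(F, n) = -n/3
G(T) = -10*T/3 (G(T) = -T*(-2)*(-5)/3 = -(-2*T)*(-5)/3 = -10*T/3)
K = -7162/1809 (K = -3 + (791 + 944)/(-916 - 893) = -3 + 1735/(-1809) = -3 + 1735*(-1/1809) = -3 - 1735/1809 = -7162/1809 ≈ -3.9591)
h = 2*I*√2480943/603 (h = √(-10/3*7 - 7162/1809) = √(-70/3 - 7162/1809) = √(-49372/1809) = 2*I*√2480943/603 ≈ 5.2242*I)
L(-2, 57) - h = -2 - 2*I*√2480943/603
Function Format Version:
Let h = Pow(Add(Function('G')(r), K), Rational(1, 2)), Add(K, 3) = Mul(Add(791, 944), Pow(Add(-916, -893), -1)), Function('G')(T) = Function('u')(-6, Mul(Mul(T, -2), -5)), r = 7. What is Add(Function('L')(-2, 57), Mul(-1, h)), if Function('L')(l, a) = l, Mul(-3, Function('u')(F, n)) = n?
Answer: Add(-2, Mul(Rational(-2, 603), I, Pow(2480943, Rational(1, 2)))) ≈ Add(-2.0000, Mul(-5.2242, I))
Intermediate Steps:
Function('u')(F, n) = Mul(Rational(-1, 3), n)
Function('G')(T) = Mul(Rational(-10, 3), T) (Function('G')(T) = Mul(Rational(-1, 3), Mul(Mul(T, -2), -5)) = Mul(Rational(-1, 3), Mul(Mul(-2, T), -5)) = Mul(Rational(-1, 3), Mul(10, T)) = Mul(Rational(-10, 3), T))
K = Rational(-7162, 1809) (K = Add(-3, Mul(Add(791, 944), Pow(Add(-916, -893), -1))) = Add(-3, Mul(1735, Pow(-1809, -1))) = Add(-3, Mul(1735, Rational(-1, 1809))) = Add(-3, Rational(-1735, 1809)) = Rational(-7162, 1809) ≈ -3.9591)
h = Mul(Rational(2, 603), I, Pow(2480943, Rational(1, 2))) (h = Pow(Add(Mul(Rational(-10, 3), 7), Rational(-7162, 1809)), Rational(1, 2)) = Pow(Add(Rational(-70, 3), Rational(-7162, 1809)), Rational(1, 2)) = Pow(Rational(-49372, 1809), Rational(1, 2)) = Mul(Rational(2, 603), I, Pow(2480943, Rational(1, 2))) ≈ Mul(5.2242, I))
Add(Function('L')(-2, 57), Mul(-1, h)) = Add(-2, Mul(-1, Mul(Rational(2, 603), I, Pow(2480943, Rational(1, 2))))) = Add(-2, Mul(Rational(-2, 603), I, Pow(2480943, Rational(1, 2))))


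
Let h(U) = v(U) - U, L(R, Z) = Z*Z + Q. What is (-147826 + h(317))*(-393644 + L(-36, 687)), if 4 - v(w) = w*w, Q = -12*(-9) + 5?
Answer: -19501883064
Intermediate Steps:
Q = 113 (Q = 108 + 5 = 113)
v(w) = 4 - w**2 (v(w) = 4 - w*w = 4 - w**2)
L(R, Z) = 113 + Z**2 (L(R, Z) = Z*Z + 113 = Z**2 + 113 = 113 + Z**2)
h(U) = 4 - U - U**2 (h(U) = (4 - U**2) - U = 4 - U - U**2)
(-147826 + h(317))*(-393644 + L(-36, 687)) = (-147826 + (4 - 1*317 - 1*317**2))*(-393644 + (113 + 687**2)) = (-147826 + (4 - 317 - 1*100489))*(-393644 + (113 + 471969)) = (-147826 + (4 - 317 - 100489))*(-393644 + 472082) = (-147826 - 100802)*78438 = -248628*78438 = -19501883064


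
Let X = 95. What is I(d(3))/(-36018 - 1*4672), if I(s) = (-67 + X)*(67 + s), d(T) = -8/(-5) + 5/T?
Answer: -14756/305175 ≈ -0.048353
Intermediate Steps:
d(T) = 8/5 + 5/T (d(T) = -8*(-⅕) + 5/T = 8/5 + 5/T)
I(s) = 1876 + 28*s (I(s) = (-67 + 95)*(67 + s) = 28*(67 + s) = 1876 + 28*s)
I(d(3))/(-36018 - 1*4672) = (1876 + 28*(8/5 + 5/3))/(-36018 - 1*4672) = (1876 + 28*(8/5 + 5*(⅓)))/(-36018 - 4672) = (1876 + 28*(8/5 + 5/3))/(-40690) = (1876 + 28*(49/15))*(-1/40690) = (1876 + 1372/15)*(-1/40690) = (29512/15)*(-1/40690) = -14756/305175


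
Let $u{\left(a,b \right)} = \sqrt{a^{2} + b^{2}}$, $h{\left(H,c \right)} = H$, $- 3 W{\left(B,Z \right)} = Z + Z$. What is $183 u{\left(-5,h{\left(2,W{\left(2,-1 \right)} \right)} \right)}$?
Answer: $183 \sqrt{29} \approx 985.49$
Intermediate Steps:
$W{\left(B,Z \right)} = - \frac{2 Z}{3}$ ($W{\left(B,Z \right)} = - \frac{Z + Z}{3} = - \frac{2 Z}{3}$)
$183 u{\left(-5,h{\left(2,W{\left(2,-1 \right)} \right)} \right)} = 183 \sqrt{\left(-5\right)^{2} + 2^{2}} = 183 \sqrt{25 + 4} = 183 \sqrt{29}$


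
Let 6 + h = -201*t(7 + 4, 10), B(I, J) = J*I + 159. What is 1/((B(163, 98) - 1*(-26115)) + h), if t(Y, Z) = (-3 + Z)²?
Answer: 1/32393 ≈ 3.0871e-5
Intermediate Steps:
B(I, J) = 159 + I*J (B(I, J) = I*J + 159 = 159 + I*J)
h = -9855 (h = -6 - 201*(-3 + 10)² = -6 - 201*7² = -6 - 201*49 = -6 - 9849 = -9855)
1/((B(163, 98) - 1*(-26115)) + h) = 1/(((159 + 163*98) - 1*(-26115)) - 9855) = 1/(((159 + 15974) + 26115) - 9855) = 1/((16133 + 26115) - 9855) = 1/(42248 - 9855) = 1/32393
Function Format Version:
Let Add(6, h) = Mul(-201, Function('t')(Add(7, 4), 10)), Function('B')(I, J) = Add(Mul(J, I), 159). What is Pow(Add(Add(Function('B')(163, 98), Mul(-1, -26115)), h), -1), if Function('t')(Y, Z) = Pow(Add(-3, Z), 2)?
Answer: Rational(1, 32393) ≈ 3.0871e-5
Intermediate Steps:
Function('B')(I, J) = Add(159, Mul(I, J)) (Function('B')(I, J) = Add(Mul(I, J), 159) = Add(159, Mul(I, J)))
h = -9855 (h = Add(-6, Mul(-201, Pow(Add(-3, 10), 2))) = Add(-6, Mul(-201, Pow(7, 2))) = Add(-6, Mul(-201, 49)) = Add(-6, -9849) = -9855)
Pow(Add(Add(Function('B')(163, 98), Mul(-1, -26115)), h), -1) = Pow(Add(Add(Add(159, Mul(163, 98)), Mul(-1, -26115)), -9855), -1) = Pow(Add(Add(Add(159, 15974), 26115), -9855), -1) = Pow(Add(Add(16133, 26115), -9855), -1) = Pow(Add(42248, -9855), -1) = Pow(32393, -1) = Rational(1, 32393)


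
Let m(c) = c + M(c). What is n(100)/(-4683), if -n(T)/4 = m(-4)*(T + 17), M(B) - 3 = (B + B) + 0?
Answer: -1404/1561 ≈ -0.89942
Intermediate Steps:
M(B) = 3 + 2*B (M(B) = 3 + ((B + B) + 0) = 3 + (2*B + 0) = 3 + 2*B)
m(c) = 3 + 3*c (m(c) = c + (3 + 2*c) = 3 + 3*c)
n(T) = 612 + 36*T (n(T) = -4*(3 + 3*(-4))*(T + 17) = -4*(3 - 12)*(17 + T) = -(-36)*(17 + T) = -4*(-153 - 9*T) = 612 + 36*T)
n(100)/(-4683) = (612 + 36*100)/(-4683) = (612 + 3600)*(-1/4683) = 4212*(-1/4683) = -1404/1561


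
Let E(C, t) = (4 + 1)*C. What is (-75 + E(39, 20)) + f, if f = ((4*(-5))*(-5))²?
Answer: 10120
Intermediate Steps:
E(C, t) = 5*C
f = 10000 (f = (-20*(-5))² = 100² = 10000)
(-75 + E(39, 20)) + f = (-75 + 5*39) + 10000 = (-75 + 195) + 10000 = 120 + 10000 = 10120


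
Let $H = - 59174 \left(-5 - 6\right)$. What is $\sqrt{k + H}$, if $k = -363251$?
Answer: $\sqrt{287663} \approx 536.34$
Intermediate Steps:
$H = 650914$ ($H = - 59174 \left(-5 - 6\right) = \left(-59174\right) \left(-11\right) = 650914$)
$\sqrt{k + H} = \sqrt{-363251 + 650914} = \sqrt{287663}$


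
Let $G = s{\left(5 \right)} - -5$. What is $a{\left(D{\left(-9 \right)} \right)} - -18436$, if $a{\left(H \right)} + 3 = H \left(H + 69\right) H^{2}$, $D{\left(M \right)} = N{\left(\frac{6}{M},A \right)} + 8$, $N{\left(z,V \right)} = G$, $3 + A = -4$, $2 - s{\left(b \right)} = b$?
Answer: $97433$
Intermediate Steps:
$s{\left(b \right)} = 2 - b$
$A = -7$ ($A = -3 - 4 = -7$)
$G = 2$ ($G = \left(2 - 5\right) - -5 = \left(2 - 5\right) + 5 = -3 + 5 = 2$)
$N{\left(z,V \right)} = 2$
$D{\left(M \right)} = 10$ ($D{\left(M \right)} = 2 + 8 = 10$)
$a{\left(H \right)} = -3 + H^{3} \left(69 + H\right)$ ($a{\left(H \right)} = -3 + H \left(H + 69\right) H^{2} = -3 + H \left(69 + H\right) H^{2} = -3 + H^{3} \left(69 + H\right)$)
$a{\left(D{\left(-9 \right)} \right)} - -18436 = \left(-3 + 10^{4} + 69 \cdot 10^{3}\right) - -18436 = \left(-3 + 10000 + 69 \cdot 1000\right) + 18436 = \left(-3 + 10000 + 69000\right) + 18436 = 78997 + 18436 = 97433$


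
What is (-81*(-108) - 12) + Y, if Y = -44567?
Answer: -35831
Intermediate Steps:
(-81*(-108) - 12) + Y = (-81*(-108) - 12) - 44567 = (8748 - 12) - 44567 = 8736 - 44567 = -35831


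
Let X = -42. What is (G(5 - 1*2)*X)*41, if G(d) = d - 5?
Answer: 3444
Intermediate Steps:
G(d) = -5 + d
(G(5 - 1*2)*X)*41 = ((-5 + (5 - 1*2))*(-42))*41 = ((-5 + (5 - 2))*(-42))*41 = ((-5 + 3)*(-42))*41 = -2*(-42)*41 = 84*41 = 3444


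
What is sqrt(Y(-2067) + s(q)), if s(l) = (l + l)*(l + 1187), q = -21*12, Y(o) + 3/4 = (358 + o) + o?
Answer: 13*I*sqrt(11243)/2 ≈ 689.21*I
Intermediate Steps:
Y(o) = 1429/4 + 2*o (Y(o) = -3/4 + ((358 + o) + o) = -3/4 + (358 + 2*o) = 1429/4 + 2*o)
q = -252
s(l) = 2*l*(1187 + l) (s(l) = (2*l)*(1187 + l) = 2*l*(1187 + l))
sqrt(Y(-2067) + s(q)) = sqrt((1429/4 + 2*(-2067)) + 2*(-252)*(1187 - 252)) = sqrt((1429/4 - 4134) + 2*(-252)*935) = sqrt(-15107/4 - 471240) = sqrt(-1900067/4) = 13*I*sqrt(11243)/2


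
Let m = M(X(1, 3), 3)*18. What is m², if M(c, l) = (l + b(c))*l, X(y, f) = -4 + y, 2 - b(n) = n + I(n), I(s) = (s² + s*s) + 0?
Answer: 291600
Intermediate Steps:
I(s) = 2*s² (I(s) = (s² + s²) + 0 = 2*s² + 0 = 2*s²)
b(n) = 2 - n - 2*n² (b(n) = 2 - (n + 2*n²) = 2 + (-n - 2*n²) = 2 - n - 2*n²)
M(c, l) = l*(2 + l - c - 2*c²) (M(c, l) = (l + (2 - c - 2*c²))*l = (2 + l - c - 2*c²)*l = l*(2 + l - c - 2*c²))
m = -540 (m = (3*(2 + 3 - (-4 + 1) - 2*(-4 + 1)²))*18 = (3*(2 + 3 - 1*(-3) - 2*(-3)²))*18 = (3*(2 + 3 + 3 - 2*9))*18 = (3*(2 + 3 + 3 - 18))*18 = (3*(-10))*18 = -30*18 = -540)
m² = (-540)² = 291600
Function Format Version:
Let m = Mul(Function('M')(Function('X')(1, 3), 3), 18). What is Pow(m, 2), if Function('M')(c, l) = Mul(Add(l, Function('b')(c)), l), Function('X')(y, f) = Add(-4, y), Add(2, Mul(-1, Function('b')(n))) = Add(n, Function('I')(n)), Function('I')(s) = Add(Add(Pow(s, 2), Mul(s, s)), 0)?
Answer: 291600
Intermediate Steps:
Function('I')(s) = Mul(2, Pow(s, 2)) (Function('I')(s) = Add(Add(Pow(s, 2), Pow(s, 2)), 0) = Add(Mul(2, Pow(s, 2)), 0) = Mul(2, Pow(s, 2)))
Function('b')(n) = Add(2, Mul(-1, n), Mul(-2, Pow(n, 2))) (Function('b')(n) = Add(2, Mul(-1, Add(n, Mul(2, Pow(n, 2))))) = Add(2, Add(Mul(-1, n), Mul(-2, Pow(n, 2)))) = Add(2, Mul(-1, n), Mul(-2, Pow(n, 2))))
Function('M')(c, l) = Mul(l, Add(2, l, Mul(-1, c), Mul(-2, Pow(c, 2)))) (Function('M')(c, l) = Mul(Add(l, Add(2, Mul(-1, c), Mul(-2, Pow(c, 2)))), l) = Mul(Add(2, l, Mul(-1, c), Mul(-2, Pow(c, 2))), l) = Mul(l, Add(2, l, Mul(-1, c), Mul(-2, Pow(c, 2)))))
m = -540 (m = Mul(Mul(3, Add(2, 3, Mul(-1, Add(-4, 1)), Mul(-2, Pow(Add(-4, 1), 2)))), 18) = Mul(Mul(3, Add(2, 3, Mul(-1, -3), Mul(-2, Pow(-3, 2)))), 18) = Mul(Mul(3, Add(2, 3, 3, Mul(-2, 9))), 18) = Mul(Mul(3, Add(2, 3, 3, -18)), 18) = Mul(Mul(3, -10), 18) = Mul(-30, 18) = -540)
Pow(m, 2) = Pow(-540, 2) = 291600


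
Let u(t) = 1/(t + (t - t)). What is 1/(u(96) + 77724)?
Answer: 96/7461505 ≈ 1.2866e-5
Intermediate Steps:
u(t) = 1/t (u(t) = 1/(t + 0) = 1/t)
1/(u(96) + 77724) = 1/(1/96 + 77724) = 1/(7461505/96) = 96/7461505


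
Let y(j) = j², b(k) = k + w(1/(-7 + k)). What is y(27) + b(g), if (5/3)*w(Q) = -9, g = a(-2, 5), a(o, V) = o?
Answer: 3608/5 ≈ 721.60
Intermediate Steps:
g = -2
w(Q) = -27/5 (w(Q) = (⅗)*(-9) = -27/5)
b(k) = -27/5 + k (b(k) = k - 27/5 = -27/5 + k)
y(27) + b(g) = 27² + (-27/5 - 2) = 729 - 37/5 = 3608/5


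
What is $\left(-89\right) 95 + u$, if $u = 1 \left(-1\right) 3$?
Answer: $-8458$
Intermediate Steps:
$u = -3$ ($u = \left(-1\right) 3 = -3$)
$\left(-89\right) 95 + u = \left(-89\right) 95 - 3 = -8455 - 3 = -8458$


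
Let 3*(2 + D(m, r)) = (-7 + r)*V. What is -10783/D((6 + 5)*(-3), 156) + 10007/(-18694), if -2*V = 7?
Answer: 1198907027/19722170 ≈ 60.790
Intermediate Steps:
V = -7/2 (V = -½*7 = -7/2 ≈ -3.5000)
D(m, r) = 37/6 - 7*r/6 (D(m, r) = -2 + ((-7 + r)*(-7/2))/3 = -2 + (49/2 - 7*r/2)/3 = -2 + (49/6 - 7*r/6) = 37/6 - 7*r/6)
-10783/D((6 + 5)*(-3), 156) + 10007/(-18694) = -10783/(37/6 - 7/6*156) + 10007/(-18694) = -10783/(37/6 - 182) + 10007*(-1/18694) = -10783/(-1055/6) - 10007/18694 = -10783*(-6/1055) - 10007/18694 = 64698/1055 - 10007/18694 = 1198907027/19722170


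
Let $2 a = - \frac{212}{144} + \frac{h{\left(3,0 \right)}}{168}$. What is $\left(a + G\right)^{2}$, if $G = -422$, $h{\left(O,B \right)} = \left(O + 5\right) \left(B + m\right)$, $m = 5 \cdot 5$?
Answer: $\frac{45266392081}{254016} \approx 1.782 \cdot 10^{5}$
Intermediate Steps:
$m = 25$
$h{\left(O,B \right)} = \left(5 + O\right) \left(25 + B\right)$ ($h{\left(O,B \right)} = \left(O + 5\right) \left(B + 25\right) = \left(5 + O\right) \left(25 + B\right)$)
$a = - \frac{71}{504}$ ($a = \frac{- \frac{212}{144} + \frac{125 + 5 \cdot 0 + 25 \cdot 3 + 0 \cdot 3}{168}}{2} = \frac{\left(-212\right) \frac{1}{144} + \left(125 + 0 + 75 + 0\right) \frac{1}{168}}{2} = \frac{- \frac{53}{36} + 200 \cdot \frac{1}{168}}{2} = \frac{- \frac{53}{36} + \frac{25}{21}}{2} = \frac{1}{2} \left(- \frac{71}{252}\right) = - \frac{71}{504} \approx -0.14087$)
$\left(a + G\right)^{2} = \left(- \frac{71}{504} - 422\right)^{2} = \left(- \frac{212759}{504}\right)^{2} = \frac{45266392081}{254016}$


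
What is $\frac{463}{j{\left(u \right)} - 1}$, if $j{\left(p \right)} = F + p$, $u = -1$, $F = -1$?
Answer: $- \frac{463}{3} \approx -154.33$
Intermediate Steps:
$j{\left(p \right)} = -1 + p$
$\frac{463}{j{\left(u \right)} - 1} = \frac{463}{\left(-1 - 1\right) - 1} = \frac{463}{-2 - 1} = \frac{463}{-3} = 463 \left(- \frac{1}{3}\right) = - \frac{463}{3}$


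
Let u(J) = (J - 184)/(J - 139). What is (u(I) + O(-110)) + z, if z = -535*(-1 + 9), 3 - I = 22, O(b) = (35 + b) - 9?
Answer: -689309/158 ≈ -4362.7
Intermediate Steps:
O(b) = 26 + b
I = -19 (I = 3 - 1*22 = 3 - 22 = -19)
u(J) = (-184 + J)/(-139 + J)
z = -4280 (z = -535*8 = -4280)
(u(I) + O(-110)) + z = ((-184 - 19)/(-139 - 19) + (26 - 110)) - 4280 = (-203/(-158) - 84) - 4280 = (-1/158*(-203) - 84) - 4280 = (203/158 - 84) - 4280 = -13069/158 - 4280 = -689309/158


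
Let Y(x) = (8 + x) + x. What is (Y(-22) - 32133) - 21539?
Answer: -53708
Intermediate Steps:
Y(x) = 8 + 2*x
(Y(-22) - 32133) - 21539 = ((8 + 2*(-22)) - 32133) - 21539 = ((8 - 44) - 32133) - 21539 = (-36 - 32133) - 21539 = -32169 - 21539 = -53708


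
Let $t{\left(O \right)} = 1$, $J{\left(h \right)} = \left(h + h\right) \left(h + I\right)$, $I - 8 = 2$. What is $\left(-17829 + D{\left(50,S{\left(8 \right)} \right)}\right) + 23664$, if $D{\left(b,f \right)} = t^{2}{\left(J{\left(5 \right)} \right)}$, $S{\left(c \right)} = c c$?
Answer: $5836$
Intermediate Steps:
$I = 10$ ($I = 8 + 2 = 10$)
$S{\left(c \right)} = c^{2}$
$J{\left(h \right)} = 2 h \left(10 + h\right)$ ($J{\left(h \right)} = \left(h + h\right) \left(h + 10\right) = 2 h \left(10 + h\right)$)
$D{\left(b,f \right)} = 1$ ($D{\left(b,f \right)} = 1^{2} = 1$)
$\left(-17829 + D{\left(50,S{\left(8 \right)} \right)}\right) + 23664 = \left(-17829 + 1\right) + 23664 = -17828 + 23664 = 5836$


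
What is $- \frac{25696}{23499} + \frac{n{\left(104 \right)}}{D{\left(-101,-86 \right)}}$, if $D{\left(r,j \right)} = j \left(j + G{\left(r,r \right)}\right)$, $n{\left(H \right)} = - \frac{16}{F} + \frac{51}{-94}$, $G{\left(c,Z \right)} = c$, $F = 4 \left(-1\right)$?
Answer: $- \frac{38837211593}{35523626292} \approx -1.0933$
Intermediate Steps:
$F = -4$
$n{\left(H \right)} = \frac{325}{94}$ ($n{\left(H \right)} = - \frac{16}{-4} + \frac{51}{-94} = \left(-16\right) \left(- \frac{1}{4}\right) + 51 \left(- \frac{1}{94}\right) = 4 - \frac{51}{94} = \frac{325}{94}$)
$D{\left(r,j \right)} = j \left(j + r\right)$
$- \frac{25696}{23499} + \frac{n{\left(104 \right)}}{D{\left(-101,-86 \right)}} = - \frac{25696}{23499} + \frac{325}{94 \left(- 86 \left(-86 - 101\right)\right)} = \left(-25696\right) \frac{1}{23499} + \frac{325}{94 \left(\left(-86\right) \left(-187\right)\right)} = - \frac{25696}{23499} + \frac{325}{94 \cdot 16082} = - \frac{25696}{23499} + \frac{325}{94} \cdot \frac{1}{16082} = - \frac{25696}{23499} + \frac{325}{1511708} = - \frac{38837211593}{35523626292}$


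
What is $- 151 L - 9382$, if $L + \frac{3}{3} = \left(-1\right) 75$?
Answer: $2094$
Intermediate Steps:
$L = -76$ ($L = -1 - 75 = -76$)
$- 151 L - 9382 = \left(-151\right) \left(-76\right) - 9382 = 11476 - 9382 = 2094$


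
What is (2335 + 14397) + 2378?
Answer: 19110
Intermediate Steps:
(2335 + 14397) + 2378 = 16732 + 2378 = 19110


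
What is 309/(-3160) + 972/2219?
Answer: 2385849/7012040 ≈ 0.34025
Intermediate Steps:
309/(-3160) + 972/2219 = 309*(-1/3160) + 972*(1/2219) = -309/3160 + 972/2219 = 2385849/7012040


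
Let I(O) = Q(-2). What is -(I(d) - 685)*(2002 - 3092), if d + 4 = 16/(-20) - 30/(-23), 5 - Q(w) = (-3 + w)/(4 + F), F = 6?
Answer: -740655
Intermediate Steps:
Q(w) = 53/10 - w/10 (Q(w) = 5 - (-3 + w)/(4 + 6) = 5 - (-3 + w)/10 = 5 - (-3/10 + w/10) = 5 + (3/10 - w/10) = 53/10 - w/10)
d = -402/115 (d = -4 + (16/(-20) - 30/(-23)) = -4 + (16*(-1/20) - 30*(-1/23)) = -4 + (-⅘ + 30/23) = -4 + 58/115 = -402/115 ≈ -3.4957)
I(O) = 11/2 (I(O) = 53/10 - ⅒*(-2) = 53/10 + ⅕ = 11/2)
-(I(d) - 685)*(2002 - 3092) = -(11/2 - 685)*(2002 - 3092) = -(-1359)*(-1090)/2 = -1*740655 = -740655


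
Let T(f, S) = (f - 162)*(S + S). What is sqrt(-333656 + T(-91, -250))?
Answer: 2*I*sqrt(51789) ≈ 455.14*I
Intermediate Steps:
T(f, S) = 2*S*(-162 + f) (T(f, S) = (-162 + f)*(2*S) = 2*S*(-162 + f))
sqrt(-333656 + T(-91, -250)) = sqrt(-333656 + 2*(-250)*(-162 - 91)) = sqrt(-333656 + 2*(-250)*(-253)) = sqrt(-333656 + 126500) = sqrt(-207156) = 2*I*sqrt(51789)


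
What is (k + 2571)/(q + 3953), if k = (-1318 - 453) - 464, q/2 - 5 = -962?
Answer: 336/2039 ≈ 0.16479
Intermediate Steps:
q = -1914 (q = 10 + 2*(-962) = 10 - 1924 = -1914)
k = -2235 (k = -1771 - 464 = -2235)
(k + 2571)/(q + 3953) = (-2235 + 2571)/(-1914 + 3953) = 336/2039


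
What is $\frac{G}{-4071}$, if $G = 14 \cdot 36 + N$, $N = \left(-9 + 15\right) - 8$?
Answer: $- \frac{502}{4071} \approx -0.12331$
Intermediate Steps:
$N = -2$ ($N = 6 - 8 = -2$)
$G = 502$ ($G = 14 \cdot 36 - 2 = 504 - 2 = 502$)
$\frac{G}{-4071} = \frac{502}{-4071} = 502 \left(- \frac{1}{4071}\right) = - \frac{502}{4071}$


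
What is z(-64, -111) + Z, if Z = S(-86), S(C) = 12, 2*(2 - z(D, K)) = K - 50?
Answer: 189/2 ≈ 94.500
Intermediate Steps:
z(D, K) = 27 - K/2 (z(D, K) = 2 - (K - 50)/2 = 2 - (-50 + K)/2 = 2 + (25 - K/2) = 27 - K/2)
Z = 12
z(-64, -111) + Z = (27 - ½*(-111)) + 12 = (27 + 111/2) + 12 = 165/2 + 12 = 189/2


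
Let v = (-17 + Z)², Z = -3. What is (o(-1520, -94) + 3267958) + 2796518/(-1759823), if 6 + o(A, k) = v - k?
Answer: 5751883648540/1759823 ≈ 3.2684e+6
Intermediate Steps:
v = 400 (v = (-17 - 3)² = (-20)² = 400)
o(A, k) = 394 - k (o(A, k) = -6 + (400 - k) = 394 - k)
(o(-1520, -94) + 3267958) + 2796518/(-1759823) = ((394 - 1*(-94)) + 3267958) + 2796518/(-1759823) = ((394 + 94) + 3267958) + 2796518*(-1/1759823) = (488 + 3267958) - 2796518/1759823 = 3268446 - 2796518/1759823 = 5751883648540/1759823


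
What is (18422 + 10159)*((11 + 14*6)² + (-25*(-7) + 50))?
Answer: 264374250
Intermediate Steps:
(18422 + 10159)*((11 + 14*6)² + (-25*(-7) + 50)) = 28581*((11 + 84)² + (175 + 50)) = 28581*(95² + 225) = 28581*(9025 + 225) = 28581*9250 = 264374250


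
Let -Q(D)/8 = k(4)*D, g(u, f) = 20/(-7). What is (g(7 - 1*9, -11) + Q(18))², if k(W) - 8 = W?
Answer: 146797456/49 ≈ 2.9959e+6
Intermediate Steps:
k(W) = 8 + W
g(u, f) = -20/7 (g(u, f) = 20*(-⅐) = -20/7)
Q(D) = -96*D (Q(D) = -8*(8 + 4)*D = -96*D)
(g(7 - 1*9, -11) + Q(18))² = (-20/7 - 96*18)² = (-20/7 - 1728)² = (-12116/7)² = 146797456/49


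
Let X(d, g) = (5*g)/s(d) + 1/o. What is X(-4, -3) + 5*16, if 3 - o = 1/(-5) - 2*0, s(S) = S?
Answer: 1345/16 ≈ 84.063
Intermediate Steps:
o = 16/5 (o = 3 - (1/(-5) - 2*0) = 3 - (-1/5 + 0) = 3 - 1*(-1/5) = 3 + 1/5 = 16/5 ≈ 3.2000)
X(d, g) = 5/16 + 5*g/d (X(d, g) = (5*g)/d + 1/(16/5) = 5*g/d + 1*(5/16) = 5*g/d + 5/16 = 5/16 + 5*g/d)
X(-4, -3) + 5*16 = (5/16 + 5*(-3)/(-4)) + 5*16 = (5/16 + 5*(-3)*(-1/4)) + 80 = (5/16 + 15/4) + 80 = 65/16 + 80 = 1345/16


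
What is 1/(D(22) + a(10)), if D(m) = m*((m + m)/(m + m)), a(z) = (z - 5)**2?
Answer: 1/47 ≈ 0.021277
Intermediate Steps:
a(z) = (-5 + z)**2
D(m) = m (D(m) = m*((2*m)/((2*m))) = m*((2*m)*(1/(2*m))) = m*1 = m)
1/(D(22) + a(10)) = 1/(22 + (-5 + 10)**2) = 1/(22 + 5**2) = 1/(22 + 25) = 1/47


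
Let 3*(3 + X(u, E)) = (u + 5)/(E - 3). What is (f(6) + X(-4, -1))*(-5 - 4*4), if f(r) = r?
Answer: -245/4 ≈ -61.250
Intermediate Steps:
X(u, E) = -3 + (5 + u)/(3*(-3 + E)) (X(u, E) = -3 + ((u + 5)/(E - 3))/3 = -3 + ((5 + u)/(-3 + E))/3 = -3 + (5 + u)/(3*(-3 + E)))
(f(6) + X(-4, -1))*(-5 - 4*4) = (6 + (32 - 4 - 9*(-1))/(3*(-3 - 1)))*(-5 - 4*4) = (6 + (⅓)*(32 - 4 + 9)/(-4))*(-5 - 16) = (6 + (⅓)*(-¼)*37)*(-21) = (6 - 37/12)*(-21) = (35/12)*(-21) = -245/4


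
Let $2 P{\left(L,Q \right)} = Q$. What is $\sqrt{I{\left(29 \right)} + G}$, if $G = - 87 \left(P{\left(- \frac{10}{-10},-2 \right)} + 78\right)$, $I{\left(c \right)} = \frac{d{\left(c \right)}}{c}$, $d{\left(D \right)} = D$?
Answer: $i \sqrt{6698} \approx 81.841 i$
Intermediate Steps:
$P{\left(L,Q \right)} = \frac{Q}{2}$
$I{\left(c \right)} = 1$ ($I{\left(c \right)} = \frac{c}{c} = 1$)
$G = -6699$ ($G = - 87 \left(\frac{1}{2} \left(-2\right) + 78\right) = - 87 \left(-1 + 78\right) = \left(-87\right) 77 = -6699$)
$\sqrt{I{\left(29 \right)} + G} = \sqrt{1 - 6699} = \sqrt{-6698} = i \sqrt{6698}$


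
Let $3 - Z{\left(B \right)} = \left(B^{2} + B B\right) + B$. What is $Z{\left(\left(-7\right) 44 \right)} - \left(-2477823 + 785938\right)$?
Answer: $1502468$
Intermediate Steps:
$Z{\left(B \right)} = 3 - B - 2 B^{2}$ ($Z{\left(B \right)} = 3 - \left(\left(B^{2} + B B\right) + B\right) = 3 - \left(\left(B^{2} + B^{2}\right) + B\right) = 3 - \left(2 B^{2} + B\right) = 3 - \left(B + 2 B^{2}\right) = 3 - B - 2 B^{2}$)
$Z{\left(\left(-7\right) 44 \right)} - \left(-2477823 + 785938\right) = \left(3 - \left(-7\right) 44 - 2 \left(\left(-7\right) 44\right)^{2}\right) - \left(-2477823 + 785938\right) = \left(3 - -308 - 2 \left(-308\right)^{2}\right) - -1691885 = \left(3 + 308 - 189728\right) + 1691885 = -189417 + 1691885 = 1502468$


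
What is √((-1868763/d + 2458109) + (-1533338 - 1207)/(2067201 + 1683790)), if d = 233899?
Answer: √82984032083627196801106037/5810285059 ≈ 1567.8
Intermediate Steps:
√((-1868763/d + 2458109) + (-1533338 - 1207)/(2067201 + 1683790)) = √((-1868763/233899 + 2458109) + (-1533338 - 1207)/(2067201 + 1683790)) = √((-1868763*1/233899 + 2458109) - 1534545/3750991) = √((-1868763/233899 + 2458109) - 1534545*1/3750991) = √(574947368228/233899 - 1534545/3750991) = √(14282265197141543/5810285059) = √82984032083627196801106037/5810285059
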